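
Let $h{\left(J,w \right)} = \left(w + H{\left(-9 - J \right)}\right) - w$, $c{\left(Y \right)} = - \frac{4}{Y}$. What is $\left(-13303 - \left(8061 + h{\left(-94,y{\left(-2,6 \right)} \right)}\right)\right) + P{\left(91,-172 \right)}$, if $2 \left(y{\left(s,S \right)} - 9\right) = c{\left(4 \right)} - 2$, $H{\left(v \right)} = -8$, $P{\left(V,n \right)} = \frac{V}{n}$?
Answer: $- \frac{3673323}{172} \approx -21357.0$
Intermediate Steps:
$y{\left(s,S \right)} = \frac{15}{2}$ ($y{\left(s,S \right)} = 9 + \frac{- \frac{4}{4} - 2}{2} = 9 + \frac{\left(-4\right) \frac{1}{4} - 2}{2} = 9 + \frac{-1 - 2}{2} = 9 + \frac{1}{2} \left(-3\right) = 9 - \frac{3}{2} = \frac{15}{2}$)
$h{\left(J,w \right)} = -8$ ($h{\left(J,w \right)} = \left(w - 8\right) - w = \left(-8 + w\right) - w = -8$)
$\left(-13303 - \left(8061 + h{\left(-94,y{\left(-2,6 \right)} \right)}\right)\right) + P{\left(91,-172 \right)} = \left(-13303 - 8053\right) + \frac{91}{-172} = \left(-13303 + \left(-8061 + 8\right)\right) + 91 \left(- \frac{1}{172}\right) = \left(-13303 - 8053\right) - \frac{91}{172} = -21356 - \frac{91}{172} = - \frac{3673323}{172}$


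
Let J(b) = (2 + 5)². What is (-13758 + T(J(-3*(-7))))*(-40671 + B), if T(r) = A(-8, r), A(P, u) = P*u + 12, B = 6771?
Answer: 479278200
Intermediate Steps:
A(P, u) = 12 + P*u
J(b) = 49 (J(b) = 7² = 49)
T(r) = 12 - 8*r
(-13758 + T(J(-3*(-7))))*(-40671 + B) = (-13758 + (12 - 8*49))*(-40671 + 6771) = (-13758 + (12 - 392))*(-33900) = (-13758 - 380)*(-33900) = -14138*(-33900) = 479278200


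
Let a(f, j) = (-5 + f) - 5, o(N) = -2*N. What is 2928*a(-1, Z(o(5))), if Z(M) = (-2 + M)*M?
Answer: -32208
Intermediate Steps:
Z(M) = M*(-2 + M)
a(f, j) = -10 + f
2928*a(-1, Z(o(5))) = 2928*(-10 - 1) = 2928*(-11) = -32208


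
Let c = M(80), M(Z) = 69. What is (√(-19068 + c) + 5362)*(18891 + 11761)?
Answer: 164356024 + 91956*I*√2111 ≈ 1.6436e+8 + 4.225e+6*I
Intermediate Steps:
c = 69
(√(-19068 + c) + 5362)*(18891 + 11761) = (√(-19068 + 69) + 5362)*(18891 + 11761) = (√(-18999) + 5362)*30652 = (3*I*√2111 + 5362)*30652 = (5362 + 3*I*√2111)*30652 = 164356024 + 91956*I*√2111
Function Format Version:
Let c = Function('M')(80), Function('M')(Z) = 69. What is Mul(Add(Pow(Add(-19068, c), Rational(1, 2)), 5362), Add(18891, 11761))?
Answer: Add(164356024, Mul(91956, I, Pow(2111, Rational(1, 2)))) ≈ Add(1.6436e+8, Mul(4.2250e+6, I))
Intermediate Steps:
c = 69
Mul(Add(Pow(Add(-19068, c), Rational(1, 2)), 5362), Add(18891, 11761)) = Mul(Add(Pow(Add(-19068, 69), Rational(1, 2)), 5362), Add(18891, 11761)) = Mul(Add(Pow(-18999, Rational(1, 2)), 5362), 30652) = Mul(Add(Mul(3, I, Pow(2111, Rational(1, 2))), 5362), 30652) = Mul(Add(5362, Mul(3, I, Pow(2111, Rational(1, 2)))), 30652) = Add(164356024, Mul(91956, I, Pow(2111, Rational(1, 2))))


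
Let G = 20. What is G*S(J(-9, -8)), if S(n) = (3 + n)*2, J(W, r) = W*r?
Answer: 3000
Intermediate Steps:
S(n) = 6 + 2*n
G*S(J(-9, -8)) = 20*(6 + 2*(-9*(-8))) = 20*(6 + 2*72) = 20*(6 + 144) = 20*150 = 3000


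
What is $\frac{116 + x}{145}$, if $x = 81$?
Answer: $\frac{197}{145} \approx 1.3586$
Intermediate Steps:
$\frac{116 + x}{145} = \frac{116 + 81}{145} = 197 \cdot \frac{1}{145} = \frac{197}{145}$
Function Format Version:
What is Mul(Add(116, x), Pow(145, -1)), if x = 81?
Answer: Rational(197, 145) ≈ 1.3586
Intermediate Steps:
Mul(Add(116, x), Pow(145, -1)) = Mul(Add(116, 81), Pow(145, -1)) = Mul(197, Rational(1, 145)) = Rational(197, 145)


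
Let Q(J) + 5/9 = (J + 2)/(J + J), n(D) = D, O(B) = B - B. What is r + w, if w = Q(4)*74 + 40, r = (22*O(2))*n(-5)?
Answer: 979/18 ≈ 54.389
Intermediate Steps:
O(B) = 0
Q(J) = -5/9 + (2 + J)/(2*J) (Q(J) = -5/9 + (J + 2)/(J + J) = -5/9 + (2 + J)/((2*J)) = -5/9 + (2 + J)*(1/(2*J)) = -5/9 + (2 + J)/(2*J))
r = 0 (r = (22*0)*(-5) = 0*(-5) = 0)
w = 979/18 (w = ((1/18)*(18 - 1*4)/4)*74 + 40 = ((1/18)*(¼)*(18 - 4))*74 + 40 = ((1/18)*(¼)*14)*74 + 40 = (7/36)*74 + 40 = 259/18 + 40 = 979/18 ≈ 54.389)
r + w = 0 + 979/18 = 979/18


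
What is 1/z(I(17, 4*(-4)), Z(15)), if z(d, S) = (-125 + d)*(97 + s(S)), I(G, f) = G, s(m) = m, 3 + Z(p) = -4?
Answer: -1/9720 ≈ -0.00010288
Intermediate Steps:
Z(p) = -7 (Z(p) = -3 - 4 = -7)
z(d, S) = (-125 + d)*(97 + S)
1/z(I(17, 4*(-4)), Z(15)) = 1/(-12125 - 125*(-7) + 97*17 - 7*17) = 1/(-12125 + 875 + 1649 - 119) = 1/(-9720) = -1/9720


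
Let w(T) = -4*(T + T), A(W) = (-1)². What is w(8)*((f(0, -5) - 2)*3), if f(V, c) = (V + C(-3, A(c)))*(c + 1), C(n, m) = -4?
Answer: -2688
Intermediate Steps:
A(W) = 1
f(V, c) = (1 + c)*(-4 + V) (f(V, c) = (V - 4)*(c + 1) = (-4 + V)*(1 + c) = (1 + c)*(-4 + V))
w(T) = -8*T
w(8)*((f(0, -5) - 2)*3) = (-8*8)*(((-4 + 0 - 4*(-5) + 0*(-5)) - 2)*3) = -64*((-4 + 0 + 20 + 0) - 2)*3 = -64*(16 - 2)*3 = -896*3 = -64*42 = -2688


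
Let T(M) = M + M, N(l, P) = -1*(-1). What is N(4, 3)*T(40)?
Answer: 80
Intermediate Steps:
N(l, P) = 1
T(M) = 2*M
N(4, 3)*T(40) = 1*(2*40) = 1*80 = 80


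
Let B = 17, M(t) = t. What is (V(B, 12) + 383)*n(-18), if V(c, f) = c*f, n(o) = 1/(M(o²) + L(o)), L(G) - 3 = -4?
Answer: 587/323 ≈ 1.8173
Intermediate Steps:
L(G) = -1 (L(G) = 3 - 4 = -1)
n(o) = 1/(-1 + o²) (n(o) = 1/(o² - 1) = 1/(-1 + o²))
(V(B, 12) + 383)*n(-18) = (17*12 + 383)/(-1 + (-18)²) = (204 + 383)/(-1 + 324) = 587/323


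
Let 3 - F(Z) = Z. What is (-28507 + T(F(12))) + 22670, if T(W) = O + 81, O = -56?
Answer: -5812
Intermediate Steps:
F(Z) = 3 - Z
T(W) = 25 (T(W) = -56 + 81 = 25)
(-28507 + T(F(12))) + 22670 = (-28507 + 25) + 22670 = -28482 + 22670 = -5812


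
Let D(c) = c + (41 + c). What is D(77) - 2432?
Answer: -2237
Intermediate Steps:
D(c) = 41 + 2*c
D(77) - 2432 = (41 + 2*77) - 2432 = (41 + 154) - 2432 = 195 - 2432 = -2237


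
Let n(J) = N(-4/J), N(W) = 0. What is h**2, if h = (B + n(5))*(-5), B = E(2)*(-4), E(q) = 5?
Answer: 10000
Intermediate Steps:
n(J) = 0
B = -20 (B = 5*(-4) = -20)
h = 100 (h = (-20 + 0)*(-5) = -20*(-5) = 100)
h**2 = 100**2 = 10000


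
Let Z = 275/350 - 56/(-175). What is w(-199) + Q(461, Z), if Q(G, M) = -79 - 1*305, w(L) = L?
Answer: -583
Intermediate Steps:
Z = 387/350 (Z = 275*(1/350) - 56*(-1/175) = 11/14 + 8/25 = 387/350 ≈ 1.1057)
Q(G, M) = -384 (Q(G, M) = -79 - 305 = -384)
w(-199) + Q(461, Z) = -199 - 384 = -583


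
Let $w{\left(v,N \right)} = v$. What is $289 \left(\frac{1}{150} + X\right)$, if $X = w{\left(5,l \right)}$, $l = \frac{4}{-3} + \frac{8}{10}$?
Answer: $\frac{217039}{150} \approx 1446.9$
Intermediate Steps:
$l = - \frac{8}{15}$ ($l = 4 \left(- \frac{1}{3}\right) + 8 \cdot \frac{1}{10} = - \frac{4}{3} + \frac{4}{5} = - \frac{8}{15} \approx -0.53333$)
$X = 5$
$289 \left(\frac{1}{150} + X\right) = 289 \left(\frac{1}{150} + 5\right) = 289 \cdot \frac{751}{150} = \frac{217039}{150}$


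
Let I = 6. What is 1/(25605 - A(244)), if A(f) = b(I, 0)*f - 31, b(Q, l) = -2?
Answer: 1/26124 ≈ 3.8279e-5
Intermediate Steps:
A(f) = -31 - 2*f (A(f) = -2*f - 31 = -31 - 2*f)
1/(25605 - A(244)) = 1/(25605 - (-31 - 2*244)) = 1/(25605 - (-31 - 488)) = 1/(25605 - 1*(-519)) = 1/(25605 + 519) = 1/26124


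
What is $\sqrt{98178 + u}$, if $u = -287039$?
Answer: $i \sqrt{188861} \approx 434.58 i$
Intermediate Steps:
$\sqrt{98178 + u} = \sqrt{98178 - 287039} = \sqrt{-188861} = i \sqrt{188861}$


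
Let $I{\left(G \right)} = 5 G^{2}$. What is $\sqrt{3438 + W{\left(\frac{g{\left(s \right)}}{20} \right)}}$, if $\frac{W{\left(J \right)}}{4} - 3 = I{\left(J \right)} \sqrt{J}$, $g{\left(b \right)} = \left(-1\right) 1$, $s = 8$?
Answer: $\frac{\sqrt{1380000 + 2 i \sqrt{5}}}{20} \approx 58.737 + 9.5173 \cdot 10^{-5} i$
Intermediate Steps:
$g{\left(b \right)} = -1$
$W{\left(J \right)} = 12 + 20 J^{\frac{5}{2}}$ ($W{\left(J \right)} = 12 + 4 \cdot 5 J^{2} \sqrt{J} = 12 + 4 \cdot 5 J^{\frac{5}{2}} = 12 + 20 J^{\frac{5}{2}}$)
$\sqrt{3438 + W{\left(\frac{g{\left(s \right)}}{20} \right)}} = \sqrt{3438 + \left(12 + 20 \left(- \frac{1}{20}\right)^{\frac{5}{2}}\right)} = \sqrt{3438 + \left(12 + 20 \frac{i \sqrt{5}}{4000}\right)} = \sqrt{3438 + \left(12 + \frac{i \sqrt{5}}{200}\right)} = \sqrt{3450 + \frac{i \sqrt{5}}{200}}$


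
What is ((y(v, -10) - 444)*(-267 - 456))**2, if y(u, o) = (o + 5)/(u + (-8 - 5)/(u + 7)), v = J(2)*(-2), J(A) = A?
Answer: 2569259557881/25 ≈ 1.0277e+11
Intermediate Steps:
v = -4 (v = 2*(-2) = -4)
y(u, o) = (5 + o)/(u - 13/(7 + u))
((y(v, -10) - 444)*(-267 - 456))**2 = (((35 + 5*(-4) + 7*(-10) - 10*(-4))/(-13 + (-4)**2 + 7*(-4)) - 444)*(-267 - 456))**2 = (((35 - 20 - 70 + 40)/(-13 + 16 - 28) - 444)*(-723))**2 = ((-15/(-25) - 444)*(-723))**2 = ((-1/25*(-15) - 444)*(-723))**2 = ((3/5 - 444)*(-723))**2 = (-2217/5*(-723))**2 = (1602891/5)**2 = 2569259557881/25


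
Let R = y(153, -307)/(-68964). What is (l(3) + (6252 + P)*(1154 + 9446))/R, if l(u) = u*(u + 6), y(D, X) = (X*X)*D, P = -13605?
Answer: 597241825908/1602233 ≈ 3.7276e+5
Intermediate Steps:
y(D, X) = D*X**2 (y(D, X) = X**2*D = D*X**2)
l(u) = u*(6 + u)
R = -4806699/22988 (R = (153*(-307)**2)/(-68964) = (153*94249)*(-1/68964) = 14420097*(-1/68964) = -4806699/22988 ≈ -209.10)
(l(3) + (6252 + P)*(1154 + 9446))/R = (3*(6 + 3) + (6252 - 13605)*(1154 + 9446))/(-4806699/22988) = (3*9 - 7353*10600)*(-22988/4806699) = (27 - 77941800)*(-22988/4806699) = -77941773*(-22988/4806699) = 597241825908/1602233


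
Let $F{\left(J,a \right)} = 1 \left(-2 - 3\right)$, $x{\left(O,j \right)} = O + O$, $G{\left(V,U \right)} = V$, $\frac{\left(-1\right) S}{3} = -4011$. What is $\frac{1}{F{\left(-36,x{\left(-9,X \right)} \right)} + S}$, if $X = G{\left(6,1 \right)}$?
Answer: $\frac{1}{12028} \approx 8.3139 \cdot 10^{-5}$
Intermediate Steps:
$S = 12033$ ($S = \left(-3\right) \left(-4011\right) = 12033$)
$X = 6$
$x{\left(O,j \right)} = 2 O$
$F{\left(J,a \right)} = -5$ ($F{\left(J,a \right)} = 1 \left(-5\right) = -5$)
$\frac{1}{F{\left(-36,x{\left(-9,X \right)} \right)} + S} = \frac{1}{-5 + 12033} = \frac{1}{12028}$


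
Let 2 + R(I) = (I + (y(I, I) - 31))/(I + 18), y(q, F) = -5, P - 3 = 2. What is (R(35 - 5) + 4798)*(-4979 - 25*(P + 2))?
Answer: -98871759/4 ≈ -2.4718e+7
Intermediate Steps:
P = 5 (P = 3 + 2 = 5)
R(I) = -2 + (-36 + I)/(18 + I) (R(I) = -2 + (I + (-5 - 31))/(I + 18) = -2 + (I - 36)/(18 + I) = -2 + (-36 + I)/(18 + I))
(R(35 - 5) + 4798)*(-4979 - 25*(P + 2)) = ((-72 - (35 - 5))/(18 + (35 - 5)) + 4798)*(-4979 - 25*(5 + 2)) = ((-72 - 1*30)/(18 + 30) + 4798)*(-4979 - 25*7) = ((-72 - 30)/48 + 4798)*(-4979 - 175) = ((1/48)*(-102) + 4798)*(-5154) = (-17/8 + 4798)*(-5154) = (38367/8)*(-5154) = -98871759/4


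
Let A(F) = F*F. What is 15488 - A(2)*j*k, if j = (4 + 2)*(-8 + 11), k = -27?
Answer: 17432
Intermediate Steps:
A(F) = F²
j = 18 (j = 6*3 = 18)
15488 - A(2)*j*k = 15488 - 2²*18*(-27) = 15488 - 4*18*(-27) = 15488 - 72*(-27) = 15488 - 1*(-1944) = 15488 + 1944 = 17432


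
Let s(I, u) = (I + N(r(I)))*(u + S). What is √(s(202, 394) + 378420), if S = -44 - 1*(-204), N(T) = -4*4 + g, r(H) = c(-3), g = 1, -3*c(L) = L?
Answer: √482018 ≈ 694.28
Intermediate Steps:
c(L) = -L/3
r(H) = 1 (r(H) = -⅓*(-3) = 1)
N(T) = -15 (N(T) = -4*4 + 1 = -16 + 1 = -15)
S = 160 (S = -44 + 204 = 160)
s(I, u) = (-15 + I)*(160 + u) (s(I, u) = (I - 15)*(u + 160) = (-15 + I)*(160 + u))
√(s(202, 394) + 378420) = √((-2400 - 15*394 + 160*202 + 202*394) + 378420) = √((-2400 - 5910 + 32320 + 79588) + 378420) = √(103598 + 378420) = √482018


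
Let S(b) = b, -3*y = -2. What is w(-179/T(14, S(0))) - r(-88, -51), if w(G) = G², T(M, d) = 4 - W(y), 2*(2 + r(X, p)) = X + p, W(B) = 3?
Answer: 64225/2 ≈ 32113.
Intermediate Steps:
y = ⅔ (y = -⅓*(-2) = ⅔ ≈ 0.66667)
r(X, p) = -2 + X/2 + p/2 (r(X, p) = -2 + (X + p)/2 = -2 + (X/2 + p/2) = -2 + X/2 + p/2)
T(M, d) = 1 (T(M, d) = 4 - 1*3 = 4 - 3 = 1)
w(-179/T(14, S(0))) - r(-88, -51) = (-179/1)² - (-2 + (½)*(-88) + (½)*(-51)) = (-179*1)² - (-2 - 44 - 51/2) = (-179)² - 1*(-143/2) = 32041 + 143/2 = 64225/2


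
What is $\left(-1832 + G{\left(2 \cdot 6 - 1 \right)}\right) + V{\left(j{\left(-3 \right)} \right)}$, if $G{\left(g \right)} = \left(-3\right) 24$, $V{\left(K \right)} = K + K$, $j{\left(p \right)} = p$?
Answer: $-1910$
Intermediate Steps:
$V{\left(K \right)} = 2 K$
$G{\left(g \right)} = -72$
$\left(-1832 + G{\left(2 \cdot 6 - 1 \right)}\right) + V{\left(j{\left(-3 \right)} \right)} = \left(-1832 - 72\right) + 2 \left(-3\right) = -1904 - 6 = -1910$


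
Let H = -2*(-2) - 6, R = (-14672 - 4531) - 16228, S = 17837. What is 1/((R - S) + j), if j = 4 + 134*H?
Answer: -1/53532 ≈ -1.8680e-5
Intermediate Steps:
R = -35431 (R = -19203 - 16228 = -35431)
H = -2 (H = 4 - 6 = -2)
j = -264 (j = 4 + 134*(-2) = 4 - 268 = -264)
1/((R - S) + j) = 1/((-35431 - 1*17837) - 264) = 1/((-35431 - 17837) - 264) = 1/(-53268 - 264) = 1/(-53532) = -1/53532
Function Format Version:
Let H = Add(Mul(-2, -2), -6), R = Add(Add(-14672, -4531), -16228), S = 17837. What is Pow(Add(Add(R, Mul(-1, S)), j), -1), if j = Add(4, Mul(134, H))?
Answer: Rational(-1, 53532) ≈ -1.8680e-5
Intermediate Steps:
R = -35431 (R = Add(-19203, -16228) = -35431)
H = -2 (H = Add(4, -6) = -2)
j = -264 (j = Add(4, Mul(134, -2)) = Add(4, -268) = -264)
Pow(Add(Add(R, Mul(-1, S)), j), -1) = Pow(Add(Add(-35431, Mul(-1, 17837)), -264), -1) = Pow(Add(Add(-35431, -17837), -264), -1) = Pow(Add(-53268, -264), -1) = Pow(-53532, -1) = Rational(-1, 53532)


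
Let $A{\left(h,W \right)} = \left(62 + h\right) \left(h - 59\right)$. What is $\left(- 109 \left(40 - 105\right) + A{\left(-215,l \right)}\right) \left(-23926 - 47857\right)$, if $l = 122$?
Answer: $-3517869481$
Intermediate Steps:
$A{\left(h,W \right)} = \left(-59 + h\right) \left(62 + h\right)$ ($A{\left(h,W \right)} = \left(62 + h\right) \left(-59 + h\right) = \left(-59 + h\right) \left(62 + h\right)$)
$\left(- 109 \left(40 - 105\right) + A{\left(-215,l \right)}\right) \left(-23926 - 47857\right) = \left(- 109 \left(40 - 105\right) + \left(-3658 + \left(-215\right)^{2} + 3 \left(-215\right)\right)\right) \left(-23926 - 47857\right) = \left(\left(-109\right) \left(-65\right) - -41922\right) \left(-71783\right) = \left(7085 + 41922\right) \left(-71783\right) = 49007 \left(-71783\right) = -3517869481$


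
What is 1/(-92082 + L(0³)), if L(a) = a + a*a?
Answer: -1/92082 ≈ -1.0860e-5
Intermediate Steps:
L(a) = a + a²
1/(-92082 + L(0³)) = 1/(-92082 + 0³*(1 + 0³)) = 1/(-92082 + 0*(1 + 0)) = 1/(-92082 + 0*1) = 1/(-92082 + 0) = 1/(-92082) = -1/92082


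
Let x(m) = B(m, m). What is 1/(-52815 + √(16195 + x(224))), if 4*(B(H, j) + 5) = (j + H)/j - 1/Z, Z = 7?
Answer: -492940/26034474989 - 2*√3173331/78103424967 ≈ -1.8980e-5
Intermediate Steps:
B(H, j) = -141/28 + (H + j)/(4*j) (B(H, j) = -5 + ((j + H)/j - 1/7)/4 = -5 + ((H + j)/j - 1*⅐)/4 = -5 + ((H + j)/j - ⅐)/4 = -5 + (-⅐ + (H + j)/j)/4 = -5 + (-1/28 + (H + j)/(4*j)) = -141/28 + (H + j)/(4*j))
x(m) = -127/28 (x(m) = -67/14 + m/(4*m) = -67/14 + ¼ = -127/28)
1/(-52815 + √(16195 + x(224))) = 1/(-52815 + √(16195 - 127/28)) = 1/(-52815 + √(453333/28)) = 1/(-52815 + √3173331/14)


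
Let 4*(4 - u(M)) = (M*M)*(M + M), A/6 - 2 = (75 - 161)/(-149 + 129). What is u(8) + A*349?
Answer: 64701/5 ≈ 12940.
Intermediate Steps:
A = 189/5 (A = 12 + 6*((75 - 161)/(-149 + 129)) = 12 + 6*(-86/(-20)) = 12 + 6*(-86*(-1/20)) = 12 + 6*(43/10) = 12 + 129/5 = 189/5 ≈ 37.800)
u(M) = 4 - M³/2 (u(M) = 4 - M*M*(M + M)/4 = 4 - M²*2*M/4 = 4 - M³/2)
u(8) + A*349 = (4 - ½*8³) + (189/5)*349 = (4 - ½*512) + 65961/5 = (4 - 256) + 65961/5 = -252 + 65961/5 = 64701/5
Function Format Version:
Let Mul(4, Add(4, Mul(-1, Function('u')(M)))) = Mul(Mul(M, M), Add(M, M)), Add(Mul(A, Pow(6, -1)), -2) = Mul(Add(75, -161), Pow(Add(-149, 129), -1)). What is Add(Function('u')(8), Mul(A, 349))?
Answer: Rational(64701, 5) ≈ 12940.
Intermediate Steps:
A = Rational(189, 5) (A = Add(12, Mul(6, Mul(Add(75, -161), Pow(Add(-149, 129), -1)))) = Add(12, Mul(6, Mul(-86, Pow(-20, -1)))) = Add(12, Mul(6, Mul(-86, Rational(-1, 20)))) = Add(12, Mul(6, Rational(43, 10))) = Add(12, Rational(129, 5)) = Rational(189, 5) ≈ 37.800)
Function('u')(M) = Add(4, Mul(Rational(-1, 2), Pow(M, 3))) (Function('u')(M) = Add(4, Mul(Rational(-1, 4), Mul(Mul(M, M), Add(M, M)))) = Add(4, Mul(Rational(-1, 4), Mul(Pow(M, 2), Mul(2, M)))) = Add(4, Mul(Rational(-1, 4), Mul(2, Pow(M, 3)))) = Add(4, Mul(Rational(-1, 2), Pow(M, 3))))
Add(Function('u')(8), Mul(A, 349)) = Add(Add(4, Mul(Rational(-1, 2), Pow(8, 3))), Mul(Rational(189, 5), 349)) = Add(Add(4, Mul(Rational(-1, 2), 512)), Rational(65961, 5)) = Add(Add(4, -256), Rational(65961, 5)) = Add(-252, Rational(65961, 5)) = Rational(64701, 5)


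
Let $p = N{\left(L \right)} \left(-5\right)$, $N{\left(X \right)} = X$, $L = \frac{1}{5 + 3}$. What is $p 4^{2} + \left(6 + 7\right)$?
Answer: $3$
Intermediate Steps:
$L = \frac{1}{8} \approx 0.125$
$p = - \frac{5}{8}$ ($p = \frac{1}{8} \left(-5\right) = - \frac{5}{8} \approx -0.625$)
$p 4^{2} + \left(6 + 7\right) = - \frac{5 \cdot 4^{2}}{8} + \left(6 + 7\right) = \left(- \frac{5}{8}\right) 16 + 13 = -10 + 13 = 3$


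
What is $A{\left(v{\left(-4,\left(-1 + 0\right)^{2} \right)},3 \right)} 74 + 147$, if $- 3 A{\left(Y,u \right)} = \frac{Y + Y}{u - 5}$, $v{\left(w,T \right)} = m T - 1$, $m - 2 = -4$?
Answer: $73$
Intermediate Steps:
$m = -2$ ($m = 2 - 4 = -2$)
$v{\left(w,T \right)} = -1 - 2 T$ ($v{\left(w,T \right)} = - 2 T - 1 = -1 - 2 T$)
$A{\left(Y,u \right)} = - \frac{2 Y}{3 \left(-5 + u\right)}$ ($A{\left(Y,u \right)} = - \frac{\left(Y + Y\right) \frac{1}{u - 5}}{3} = - \frac{2 Y \frac{1}{-5 + u}}{3} = - \frac{2 Y}{3 \left(-5 + u\right)}$)
$A{\left(v{\left(-4,\left(-1 + 0\right)^{2} \right)},3 \right)} 74 + 147 = - \frac{2 \left(-1 - 2 \left(-1 + 0\right)^{2}\right)}{-15 + 3 \cdot 3} \cdot 74 + 147 = - \frac{2 \left(-1 - 2 \left(-1\right)^{2}\right)}{-15 + 9} \cdot 74 + 147 = - \frac{2 \left(-1 - 2\right)}{-6} \cdot 74 + 147 = \left(-2\right) \left(-1 - 2\right) \left(- \frac{1}{6}\right) 74 + 147 = \left(-2\right) \left(-3\right) \left(- \frac{1}{6}\right) 74 + 147 = \left(-1\right) 74 + 147 = -74 + 147 = 73$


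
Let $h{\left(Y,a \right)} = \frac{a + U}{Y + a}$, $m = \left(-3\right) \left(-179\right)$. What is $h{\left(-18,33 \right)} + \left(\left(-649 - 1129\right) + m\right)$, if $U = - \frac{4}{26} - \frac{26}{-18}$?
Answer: $- \frac{2173943}{1755} \approx -1238.7$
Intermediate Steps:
$U = \frac{151}{117}$ ($U = \left(-4\right) \frac{1}{26} - - \frac{13}{9} = - \frac{2}{13} + \frac{13}{9} = \frac{151}{117} \approx 1.2906$)
$m = 537$
$h{\left(Y,a \right)} = \frac{\frac{151}{117} + a}{Y + a}$ ($h{\left(Y,a \right)} = \frac{a + \frac{151}{117}}{Y + a} = \frac{\frac{151}{117} + a}{Y + a}$)
$h{\left(-18,33 \right)} + \left(\left(-649 - 1129\right) + m\right) = \frac{\frac{151}{117} + 33}{-18 + 33} + \left(\left(-649 - 1129\right) + 537\right) = \frac{1}{15} \cdot \frac{4012}{117} + \left(-1778 + 537\right) = \frac{1}{15} \cdot \frac{4012}{117} - 1241 = \frac{4012}{1755} - 1241 = - \frac{2173943}{1755}$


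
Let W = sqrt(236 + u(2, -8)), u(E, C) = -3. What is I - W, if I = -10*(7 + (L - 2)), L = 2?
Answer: -70 - sqrt(233) ≈ -85.264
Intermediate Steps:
W = sqrt(233) (W = sqrt(236 - 3) = sqrt(233) ≈ 15.264)
I = -70 (I = -10*(7 + (2 - 2)) = -10*(7 + 0) = -10*7 = -70)
I - W = -70 - sqrt(233)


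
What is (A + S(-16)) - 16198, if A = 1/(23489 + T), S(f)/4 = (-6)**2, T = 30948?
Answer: -873931597/54437 ≈ -16054.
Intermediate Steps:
S(f) = 144 (S(f) = 4*(-6)**2 = 4*36 = 144)
A = 1/54437 (A = 1/(23489 + 30948) = 1/54437 ≈ 1.8370e-5)
(A + S(-16)) - 16198 = (1/54437 + 144) - 16198 = 7838929/54437 - 16198 = -873931597/54437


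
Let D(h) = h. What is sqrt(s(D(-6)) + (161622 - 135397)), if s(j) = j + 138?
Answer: sqrt(26357) ≈ 162.35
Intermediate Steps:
s(j) = 138 + j
sqrt(s(D(-6)) + (161622 - 135397)) = sqrt((138 - 6) + (161622 - 135397)) = sqrt(132 + 26225) = sqrt(26357)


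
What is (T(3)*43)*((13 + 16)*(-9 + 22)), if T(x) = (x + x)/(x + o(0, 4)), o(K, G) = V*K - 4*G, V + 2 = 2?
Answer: -7482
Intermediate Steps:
V = 0 (V = -2 + 2 = 0)
o(K, G) = -4*G (o(K, G) = 0*K - 4*G = 0 - 4*G = -4*G)
T(x) = 2*x/(-16 + x) (T(x) = (x + x)/(x - 4*4) = (2*x)/(x - 16) = (2*x)/(-16 + x) = 2*x/(-16 + x))
(T(3)*43)*((13 + 16)*(-9 + 22)) = ((2*3/(-16 + 3))*43)*((13 + 16)*(-9 + 22)) = ((2*3/(-13))*43)*(29*13) = ((2*3*(-1/13))*43)*377 = -6/13*43*377 = -258/13*377 = -7482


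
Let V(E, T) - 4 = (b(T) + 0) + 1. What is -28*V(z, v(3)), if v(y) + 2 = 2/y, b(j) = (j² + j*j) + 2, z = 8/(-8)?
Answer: -2660/9 ≈ -295.56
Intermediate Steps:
z = -1 (z = 8*(-⅛) = -1)
b(j) = 2 + 2*j² (b(j) = (j² + j²) + 2 = 2*j² + 2 = 2 + 2*j²)
v(y) = -2 + 2/y
V(E, T) = 7 + 2*T² (V(E, T) = 4 + (((2 + 2*T²) + 0) + 1) = 4 + ((2 + 2*T²) + 1) = 4 + (3 + 2*T²) = 7 + 2*T²)
-28*V(z, v(3)) = -28*(7 + 2*(-2 + 2/3)²) = -28*(7 + 2*(-2 + 2*(⅓))²) = -28*(7 + 2*(-2 + ⅔)²) = -28*(7 + 2*(-4/3)²) = -28*(7 + 2*(16/9)) = -28*(7 + 32/9) = -28*95/9 = -2660/9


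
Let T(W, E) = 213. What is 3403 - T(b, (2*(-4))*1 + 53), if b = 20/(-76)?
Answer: 3190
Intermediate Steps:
b = -5/19 (b = 20*(-1/76) = -5/19 ≈ -0.26316)
3403 - T(b, (2*(-4))*1 + 53) = 3403 - 1*213 = 3403 - 213 = 3190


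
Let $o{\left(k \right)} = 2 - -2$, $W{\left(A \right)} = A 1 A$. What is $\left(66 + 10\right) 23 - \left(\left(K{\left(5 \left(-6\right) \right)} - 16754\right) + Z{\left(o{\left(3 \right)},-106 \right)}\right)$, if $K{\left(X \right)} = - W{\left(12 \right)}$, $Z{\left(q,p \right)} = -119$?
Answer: $18765$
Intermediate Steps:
$W{\left(A \right)} = A^{2}$ ($W{\left(A \right)} = A A = A^{2}$)
$o{\left(k \right)} = 4$ ($o{\left(k \right)} = 2 + 2 = 4$)
$K{\left(X \right)} = -144$ ($K{\left(X \right)} = - 12^{2} = \left(-1\right) 144 = -144$)
$\left(66 + 10\right) 23 - \left(\left(K{\left(5 \left(-6\right) \right)} - 16754\right) + Z{\left(o{\left(3 \right)},-106 \right)}\right) = \left(66 + 10\right) 23 - \left(\left(-144 - 16754\right) - 119\right) = 76 \cdot 23 - \left(-16898 - 119\right) = 1748 - -17017 = 1748 + 17017 = 18765$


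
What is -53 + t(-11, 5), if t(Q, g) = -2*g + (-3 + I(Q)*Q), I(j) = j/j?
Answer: -77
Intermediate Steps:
I(j) = 1
t(Q, g) = -3 + Q - 2*g (t(Q, g) = -2*g + (-3 + 1*Q) = -2*g + (-3 + Q) = -3 + Q - 2*g)
-53 + t(-11, 5) = -53 + (-3 - 11 - 2*5) = -53 + (-3 - 11 - 10) = -53 - 24 = -77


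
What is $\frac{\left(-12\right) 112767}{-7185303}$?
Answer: $\frac{150356}{798367} \approx 0.18833$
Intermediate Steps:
$\frac{\left(-12\right) 112767}{-7185303} = \left(-1353204\right) \left(- \frac{1}{7185303}\right) = \frac{150356}{798367}$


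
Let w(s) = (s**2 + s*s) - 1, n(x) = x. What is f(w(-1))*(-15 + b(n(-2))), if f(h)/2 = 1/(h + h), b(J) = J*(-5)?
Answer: -5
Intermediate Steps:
b(J) = -5*J
w(s) = -1 + 2*s**2 (w(s) = (s**2 + s**2) - 1 = 2*s**2 - 1 = -1 + 2*s**2)
f(h) = 1/h (f(h) = 2/(h + h) = 2/((2*h)) = 2*(1/(2*h)) = 1/h)
f(w(-1))*(-15 + b(n(-2))) = (-15 - 5*(-2))/(-1 + 2*(-1)**2) = (-15 + 10)/(-1 + 2*1) = -5/(-1 + 2) = -5/1 = 1*(-5) = -5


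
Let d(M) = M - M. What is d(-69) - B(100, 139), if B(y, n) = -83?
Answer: 83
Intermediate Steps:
d(M) = 0
d(-69) - B(100, 139) = 0 - 1*(-83) = 0 + 83 = 83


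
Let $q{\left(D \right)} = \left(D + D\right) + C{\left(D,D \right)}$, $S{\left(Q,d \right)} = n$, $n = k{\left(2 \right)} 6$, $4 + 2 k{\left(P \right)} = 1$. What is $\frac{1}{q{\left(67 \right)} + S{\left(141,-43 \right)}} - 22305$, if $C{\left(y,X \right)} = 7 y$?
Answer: $- \frac{13249169}{594} \approx -22305.0$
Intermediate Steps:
$k{\left(P \right)} = - \frac{3}{2}$ ($k{\left(P \right)} = -2 + \frac{1}{2} \cdot 1 = -2 + \frac{1}{2} = - \frac{3}{2}$)
$n = -9$ ($n = \left(- \frac{3}{2}\right) 6 = -9$)
$S{\left(Q,d \right)} = -9$
$q{\left(D \right)} = 9 D$ ($q{\left(D \right)} = \left(D + D\right) + 7 D = 2 D + 7 D = 9 D$)
$\frac{1}{q{\left(67 \right)} + S{\left(141,-43 \right)}} - 22305 = \frac{1}{9 \cdot 67 - 9} - 22305 = \frac{1}{603 - 9} - 22305 = \frac{1}{594} - 22305 = - \frac{13249169}{594}$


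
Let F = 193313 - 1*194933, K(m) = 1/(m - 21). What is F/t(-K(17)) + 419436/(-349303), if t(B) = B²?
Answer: -9054353196/349303 ≈ -25921.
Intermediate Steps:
K(m) = 1/(-21 + m)
F = -1620 (F = 193313 - 194933 = -1620)
F/t(-K(17)) + 419436/(-349303) = -1620*(-21 + 17)² + 419436/(-349303) = -1620/((-1/(-4))²) + 419436*(-1/349303) = -1620/((-1*(-¼))²) - 419436/349303 = -1620/((¼)²) - 419436/349303 = -1620/1/16 - 419436/349303 = -1620*16 - 419436/349303 = -25920 - 419436/349303 = -9054353196/349303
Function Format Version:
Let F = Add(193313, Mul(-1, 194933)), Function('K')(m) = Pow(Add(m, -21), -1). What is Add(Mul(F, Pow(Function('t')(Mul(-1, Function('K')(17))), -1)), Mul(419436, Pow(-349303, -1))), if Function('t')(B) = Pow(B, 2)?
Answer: Rational(-9054353196, 349303) ≈ -25921.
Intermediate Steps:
Function('K')(m) = Pow(Add(-21, m), -1)
F = -1620 (F = Add(193313, -194933) = -1620)
Add(Mul(F, Pow(Function('t')(Mul(-1, Function('K')(17))), -1)), Mul(419436, Pow(-349303, -1))) = Add(Mul(-1620, Pow(Pow(Mul(-1, Pow(Add(-21, 17), -1)), 2), -1)), Mul(419436, Pow(-349303, -1))) = Add(Mul(-1620, Pow(Pow(Mul(-1, Pow(-4, -1)), 2), -1)), Mul(419436, Rational(-1, 349303))) = Add(Mul(-1620, Pow(Pow(Mul(-1, Rational(-1, 4)), 2), -1)), Rational(-419436, 349303)) = Add(Mul(-1620, Pow(Pow(Rational(1, 4), 2), -1)), Rational(-419436, 349303)) = Add(Mul(-1620, Pow(Rational(1, 16), -1)), Rational(-419436, 349303)) = Add(Mul(-1620, 16), Rational(-419436, 349303)) = Add(-25920, Rational(-419436, 349303)) = Rational(-9054353196, 349303)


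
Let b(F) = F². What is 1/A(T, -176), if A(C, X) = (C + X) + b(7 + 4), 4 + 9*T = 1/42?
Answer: -378/20957 ≈ -0.018037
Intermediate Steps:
T = -167/378 (T = -4/9 + (⅑)/42 = -4/9 + (⅑)*(1/42) = -4/9 + 1/378 = -167/378 ≈ -0.44180)
A(C, X) = 121 + C + X (A(C, X) = (C + X) + (7 + 4)² = (C + X) + 11² = (C + X) + 121 = 121 + C + X)
1/A(T, -176) = 1/(121 - 167/378 - 176) = 1/(-20957/378) = -378/20957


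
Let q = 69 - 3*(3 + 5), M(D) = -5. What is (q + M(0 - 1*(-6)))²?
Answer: 1600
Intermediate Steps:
q = 45 (q = 69 - 3*8 = 69 - 1*24 = 69 - 24 = 45)
(q + M(0 - 1*(-6)))² = (45 - 5)² = 40² = 1600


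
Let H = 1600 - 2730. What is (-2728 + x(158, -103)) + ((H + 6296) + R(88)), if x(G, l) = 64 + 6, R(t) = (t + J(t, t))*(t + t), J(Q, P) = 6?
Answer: 19052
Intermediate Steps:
H = -1130
R(t) = 2*t*(6 + t) (R(t) = (t + 6)*(t + t) = (6 + t)*(2*t) = 2*t*(6 + t))
x(G, l) = 70
(-2728 + x(158, -103)) + ((H + 6296) + R(88)) = (-2728 + 70) + ((-1130 + 6296) + 2*88*(6 + 88)) = -2658 + (5166 + 2*88*94) = -2658 + (5166 + 16544) = -2658 + 21710 = 19052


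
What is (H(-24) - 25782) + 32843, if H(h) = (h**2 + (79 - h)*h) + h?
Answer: 5141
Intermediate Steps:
H(h) = h + h**2 + h*(79 - h) (H(h) = (h**2 + h*(79 - h)) + h = h + h**2 + h*(79 - h))
(H(-24) - 25782) + 32843 = (80*(-24) - 25782) + 32843 = (-1920 - 25782) + 32843 = -27702 + 32843 = 5141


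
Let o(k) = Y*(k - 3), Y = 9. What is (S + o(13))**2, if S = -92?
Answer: 4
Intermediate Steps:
o(k) = -27 + 9*k (o(k) = 9*(k - 3) = 9*(-3 + k) = -27 + 9*k)
(S + o(13))**2 = (-92 + (-27 + 9*13))**2 = (-92 + (-27 + 117))**2 = (-92 + 90)**2 = (-2)**2 = 4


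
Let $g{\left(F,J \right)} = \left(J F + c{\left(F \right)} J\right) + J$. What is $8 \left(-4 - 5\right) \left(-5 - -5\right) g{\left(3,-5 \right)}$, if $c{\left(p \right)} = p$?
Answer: $0$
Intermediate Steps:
$g{\left(F,J \right)} = J + 2 F J$ ($g{\left(F,J \right)} = \left(J F + F J\right) + J = \left(F J + F J\right) + J = 2 F J + J = J + 2 F J$)
$8 \left(-4 - 5\right) \left(-5 - -5\right) g{\left(3,-5 \right)} = 8 \left(-4 - 5\right) \left(-5 - -5\right) \left(- 5 \left(1 + 2 \cdot 3\right)\right) = 8 \left(- 9 \left(-5 + 5\right)\right) \left(- 5 \left(1 + 6\right)\right) = 8 \left(\left(-9\right) 0\right) \left(\left(-5\right) 7\right) = 8 \cdot 0 \left(-35\right) = 0 \left(-35\right) = 0$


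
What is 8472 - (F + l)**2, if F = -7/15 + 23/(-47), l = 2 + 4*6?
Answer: 3899061464/497025 ≈ 7844.8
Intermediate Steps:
l = 26 (l = 2 + 24 = 26)
F = -674/705 (F = -7*1/15 + 23*(-1/47) = -7/15 - 23/47 = -674/705 ≈ -0.95603)
8472 - (F + l)**2 = 8472 - (-674/705 + 26)**2 = 8472 - (17656/705)**2 = 8472 - 1*311734336/497025 = 8472 - 311734336/497025 = 3899061464/497025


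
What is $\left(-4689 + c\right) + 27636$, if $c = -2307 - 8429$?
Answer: $12211$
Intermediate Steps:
$c = -10736$ ($c = -2307 - 8429 = -10736$)
$\left(-4689 + c\right) + 27636 = \left(-4689 - 10736\right) + 27636 = -15425 + 27636 = 12211$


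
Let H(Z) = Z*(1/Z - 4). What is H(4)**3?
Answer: -3375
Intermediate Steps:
H(Z) = Z*(-4 + 1/Z)
H(4)**3 = (1 - 4*4)**3 = (1 - 16)**3 = (-15)**3 = -3375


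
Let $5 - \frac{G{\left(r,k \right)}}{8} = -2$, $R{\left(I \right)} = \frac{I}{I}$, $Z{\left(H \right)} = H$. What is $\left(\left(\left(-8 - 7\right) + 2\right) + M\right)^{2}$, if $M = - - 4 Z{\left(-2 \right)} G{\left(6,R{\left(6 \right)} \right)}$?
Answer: $212521$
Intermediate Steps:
$R{\left(I \right)} = 1$
$G{\left(r,k \right)} = 56$ ($G{\left(r,k \right)} = 40 - -16 = 40 + 16 = 56$)
$M = -448$ ($M = - \left(-4\right) \left(-2\right) 56 = - 8 \cdot 56 = \left(-1\right) 448 = -448$)
$\left(\left(\left(-8 - 7\right) + 2\right) + M\right)^{2} = \left(\left(\left(-8 - 7\right) + 2\right) - 448\right)^{2} = \left(\left(-15 + 2\right) - 448\right)^{2} = \left(-13 - 448\right)^{2} = \left(-461\right)^{2} = 212521$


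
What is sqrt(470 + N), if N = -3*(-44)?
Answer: sqrt(602) ≈ 24.536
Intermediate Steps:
N = 132
sqrt(470 + N) = sqrt(470 + 132) = sqrt(602)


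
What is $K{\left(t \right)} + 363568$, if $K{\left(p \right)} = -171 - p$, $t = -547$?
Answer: $363944$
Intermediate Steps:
$K{\left(t \right)} + 363568 = \left(-171 - -547\right) + 363568 = \left(-171 + 547\right) + 363568 = 376 + 363568 = 363944$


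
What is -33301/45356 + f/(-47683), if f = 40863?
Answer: -3441273811/2162710148 ≈ -1.5912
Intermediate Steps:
-33301/45356 + f/(-47683) = -33301/45356 + 40863/(-47683) = -33301*1/45356 + 40863*(-1/47683) = -33301/45356 - 40863/47683 = -3441273811/2162710148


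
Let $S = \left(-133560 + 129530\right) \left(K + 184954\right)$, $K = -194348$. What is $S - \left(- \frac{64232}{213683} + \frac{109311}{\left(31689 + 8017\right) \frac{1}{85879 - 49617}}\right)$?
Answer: $\frac{5167057516217483}{136846729} \approx 3.7758 \cdot 10^{7}$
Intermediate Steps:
$S = 37857820$ ($S = \left(-133560 + 129530\right) \left(-194348 + 184954\right) = \left(-4030\right) \left(-9394\right) = 37857820$)
$S - \left(- \frac{64232}{213683} + \frac{109311}{\left(31689 + 8017\right) \frac{1}{85879 - 49617}}\right) = 37857820 - \left(- \frac{64232}{213683} + \frac{109311}{\left(31689 + 8017\right) \frac{1}{85879 - 49617}}\right) = 37857820 - \left(\left(-64232\right) \frac{1}{213683} + \frac{109311}{39706 \cdot \frac{1}{36262}}\right) = 37857820 - \left(- \frac{2072}{6893} + \frac{109311}{39706 \cdot \frac{1}{36262}}\right) = 37857820 - \left(- \frac{2072}{6893} + \frac{109311}{\frac{19853}{18131}}\right) = 37857820 - \left(- \frac{2072}{6893} + 109311 \cdot \frac{18131}{19853}\right) = 37857820 - \left(- \frac{2072}{6893} + \frac{1981917741}{19853}\right) = 37857820 - \frac{13661317853297}{136846729} = \frac{5167057516217483}{136846729}$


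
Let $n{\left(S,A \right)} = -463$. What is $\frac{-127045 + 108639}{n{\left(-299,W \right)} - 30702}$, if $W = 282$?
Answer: $\frac{18406}{31165} \approx 0.5906$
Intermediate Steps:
$\frac{-127045 + 108639}{n{\left(-299,W \right)} - 30702} = \frac{-127045 + 108639}{-463 - 30702} = - \frac{18406}{-463 - 30702} = - \frac{18406}{-31165} = \left(-18406\right) \left(- \frac{1}{31165}\right) = \frac{18406}{31165}$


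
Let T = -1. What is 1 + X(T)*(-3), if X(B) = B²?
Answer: -2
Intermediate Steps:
1 + X(T)*(-3) = 1 + (-1)²*(-3) = 1 + 1*(-3) = 1 - 3 = -2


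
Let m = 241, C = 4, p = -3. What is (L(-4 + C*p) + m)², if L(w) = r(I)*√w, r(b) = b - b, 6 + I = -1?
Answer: 58081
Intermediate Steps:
I = -7 (I = -6 - 1 = -7)
r(b) = 0
L(w) = 0 (L(w) = 0*√w = 0)
(L(-4 + C*p) + m)² = (0 + 241)² = 241² = 58081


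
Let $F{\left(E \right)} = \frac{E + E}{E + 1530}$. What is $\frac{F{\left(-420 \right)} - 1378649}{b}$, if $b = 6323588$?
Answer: $- \frac{51010041}{233972756} \approx -0.21802$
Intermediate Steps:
$F{\left(E \right)} = \frac{2 E}{1530 + E}$
$\frac{F{\left(-420 \right)} - 1378649}{b} = \frac{2 \left(-420\right) \frac{1}{1530 - 420} - 1378649}{6323588} = \left(2 \left(-420\right) \frac{1}{1110} - 1378649\right) \frac{1}{6323588} = \left(- \frac{28}{37} - 1378649\right) \frac{1}{6323588} = \left(- \frac{51010041}{37}\right) \frac{1}{6323588} = - \frac{51010041}{233972756}$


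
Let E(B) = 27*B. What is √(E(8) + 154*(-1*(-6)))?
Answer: 2*√285 ≈ 33.764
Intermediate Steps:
√(E(8) + 154*(-1*(-6))) = √(27*8 + 154*(-1*(-6))) = √(216 + 154*6) = √(216 + 924) = √1140 = 2*√285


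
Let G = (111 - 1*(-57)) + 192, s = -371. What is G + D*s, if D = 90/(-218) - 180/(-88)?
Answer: -589185/2398 ≈ -245.70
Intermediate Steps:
G = 360 (G = (111 + 57) + 192 = 168 + 192 = 360)
D = 3915/2398 (D = 90*(-1/218) - 180*(-1/88) = -45/109 + 45/22 = 3915/2398 ≈ 1.6326)
G + D*s = 360 + (3915/2398)*(-371) = 360 - 1452465/2398 = -589185/2398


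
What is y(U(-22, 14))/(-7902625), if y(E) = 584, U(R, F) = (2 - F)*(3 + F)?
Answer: -584/7902625 ≈ -7.3900e-5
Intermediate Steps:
y(U(-22, 14))/(-7902625) = 584/(-7902625) = 584*(-1/7902625) = -584/7902625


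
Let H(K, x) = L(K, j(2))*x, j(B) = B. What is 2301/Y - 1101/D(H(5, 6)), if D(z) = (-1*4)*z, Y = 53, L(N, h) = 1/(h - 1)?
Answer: 37859/424 ≈ 89.290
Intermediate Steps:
L(N, h) = 1/(-1 + h)
H(K, x) = x (H(K, x) = x/(-1 + 2) = x/1 = 1*x = x)
D(z) = -4*z
2301/Y - 1101/D(H(5, 6)) = 2301/53 - 1101/((-4*6)) = 2301*(1/53) - 1101/(-24) = 2301/53 - 1101*(-1/24) = 2301/53 + 367/8 = 37859/424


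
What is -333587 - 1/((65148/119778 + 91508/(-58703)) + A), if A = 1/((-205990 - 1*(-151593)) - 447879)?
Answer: -199283187356729867939/597396709008269 ≈ -3.3359e+5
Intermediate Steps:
A = -1/502276 (A = 1/((-205990 + 151593) - 447879) = 1/(-54397 - 447879) = 1/(-502276) = -1/502276 ≈ -1.9909e-6)
-333587 - 1/((65148/119778 + 91508/(-58703)) + A) = -333587 - 1/((65148/119778 + 91508/(-58703)) - 1/502276) = -333587 - 1/((65148*(1/119778) + 91508*(-1/58703)) - 1/502276) = -333587 - 1/((10858/19963 - 91508/58703) - 1/502276) = -333587 - 1/(-1189377030/1171887989 - 1/502276) = -333587 - 1/(-597396709008269/588611211562964) = -333587 - 1*(-588611211562964/597396709008269) = -333587 + 588611211562964/597396709008269 = -199283187356729867939/597396709008269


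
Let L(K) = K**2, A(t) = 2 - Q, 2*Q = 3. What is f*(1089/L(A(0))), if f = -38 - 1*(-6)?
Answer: -139392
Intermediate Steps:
Q = 3/2 (Q = (1/2)*3 = 3/2 ≈ 1.5000)
f = -32 (f = -38 + 6 = -32)
A(t) = 1/2 (A(t) = 2 - 1*3/2 = 2 - 3/2 = 1/2)
f*(1089/L(A(0))) = -34848/((1/2)**2) = -34848/1/4 = -34848*4 = -32*4356 = -139392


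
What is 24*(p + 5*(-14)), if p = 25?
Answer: -1080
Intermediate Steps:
24*(p + 5*(-14)) = 24*(25 + 5*(-14)) = 24*(25 - 70) = 24*(-45) = -1080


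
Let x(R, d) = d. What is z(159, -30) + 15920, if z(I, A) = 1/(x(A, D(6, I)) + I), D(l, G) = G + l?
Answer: 5158081/324 ≈ 15920.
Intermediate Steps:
z(I, A) = 1/(6 + 2*I) (z(I, A) = 1/((I + 6) + I) = 1/((6 + I) + I) = 1/(6 + 2*I))
z(159, -30) + 15920 = 1/(2*(3 + 159)) + 15920 = (½)/162 + 15920 = (½)*(1/162) + 15920 = 1/324 + 15920 = 5158081/324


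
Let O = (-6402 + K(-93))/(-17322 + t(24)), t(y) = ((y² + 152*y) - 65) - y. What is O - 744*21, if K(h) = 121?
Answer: -206027407/13187 ≈ -15624.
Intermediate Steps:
t(y) = -65 + y² + 151*y (t(y) = (-65 + y² + 152*y) - y = -65 + y² + 151*y)
O = 6281/13187 (O = (-6402 + 121)/(-17322 + (-65 + 24² + 151*24)) = -6281/(-17322 + (-65 + 576 + 3624)) = -6281/(-17322 + 4135) = -6281/(-13187) = -6281*(-1/13187) = 6281/13187 ≈ 0.47630)
O - 744*21 = 6281/13187 - 744*21 = 6281/13187 - 1*15624 = 6281/13187 - 15624 = -206027407/13187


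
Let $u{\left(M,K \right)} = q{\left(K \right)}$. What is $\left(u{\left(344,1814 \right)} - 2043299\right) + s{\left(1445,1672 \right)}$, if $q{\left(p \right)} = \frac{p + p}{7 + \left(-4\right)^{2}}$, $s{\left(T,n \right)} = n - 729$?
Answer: $- \frac{46970560}{23} \approx -2.0422 \cdot 10^{6}$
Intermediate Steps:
$s{\left(T,n \right)} = -729 + n$ ($s{\left(T,n \right)} = n - 729 = -729 + n$)
$q{\left(p \right)} = \frac{2 p}{23}$ ($q{\left(p \right)} = \frac{2 p}{7 + 16} = \frac{2 p}{23}$)
$u{\left(M,K \right)} = \frac{2 K}{23}$
$\left(u{\left(344,1814 \right)} - 2043299\right) + s{\left(1445,1672 \right)} = \left(\frac{2}{23} \cdot 1814 - 2043299\right) + \left(-729 + 1672\right) = \left(\frac{3628}{23} - 2043299\right) + 943 = - \frac{46992249}{23} + 943 = - \frac{46970560}{23}$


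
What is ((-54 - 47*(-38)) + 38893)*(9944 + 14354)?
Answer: 987106250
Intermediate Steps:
((-54 - 47*(-38)) + 38893)*(9944 + 14354) = ((-54 + 1786) + 38893)*24298 = (1732 + 38893)*24298 = 40625*24298 = 987106250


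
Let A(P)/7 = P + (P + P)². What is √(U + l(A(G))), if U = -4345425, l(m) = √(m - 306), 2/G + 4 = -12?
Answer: √(-17381700 + I*√4903)/2 ≈ 0.0041988 + 2084.6*I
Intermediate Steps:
G = -⅛ (G = 2/(-4 - 12) = 2/(-16) = 2*(-1/16) = -⅛ ≈ -0.12500)
A(P) = 7*P + 28*P² (A(P) = 7*(P + (P + P)²) = 7*(P + (2*P)²) = 7*(P + 4*P²) = 7*P + 28*P²)
l(m) = √(-306 + m)
√(U + l(A(G))) = √(-4345425 + √(-306 + 7*(-⅛)*(1 + 4*(-⅛)))) = √(-4345425 + √(-306 + 7*(-⅛)*(1 - ½))) = √(-4345425 + √(-306 + 7*(-⅛)*(½))) = √(-4345425 + √(-306 - 7/16)) = √(-4345425 + √(-4903/16)) = √(-4345425 + I*√4903/4)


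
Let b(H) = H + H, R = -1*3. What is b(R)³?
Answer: -216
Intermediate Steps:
R = -3
b(H) = 2*H
b(R)³ = (2*(-3))³ = (-6)³ = -216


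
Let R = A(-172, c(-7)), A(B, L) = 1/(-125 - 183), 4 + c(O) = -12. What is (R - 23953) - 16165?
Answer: -12356345/308 ≈ -40118.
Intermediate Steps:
c(O) = -16 (c(O) = -4 - 12 = -16)
A(B, L) = -1/308 (A(B, L) = 1/(-308) = -1/308)
R = -1/308 ≈ -0.0032468
(R - 23953) - 16165 = (-1/308 - 23953) - 16165 = -7377525/308 - 16165 = -12356345/308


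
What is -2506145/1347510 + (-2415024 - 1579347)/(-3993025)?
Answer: -924928954483/1076128223550 ≈ -0.85950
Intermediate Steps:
-2506145/1347510 + (-2415024 - 1579347)/(-3993025) = -2506145*1/1347510 - 3994371*(-1/3993025) = -501229/269502 + 3994371/3993025 = -924928954483/1076128223550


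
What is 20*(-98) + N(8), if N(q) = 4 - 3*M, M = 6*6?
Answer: -2064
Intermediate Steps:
M = 36
N(q) = -104 (N(q) = 4 - 3*36 = 4 - 108 = -104)
20*(-98) + N(8) = 20*(-98) - 104 = -1960 - 104 = -2064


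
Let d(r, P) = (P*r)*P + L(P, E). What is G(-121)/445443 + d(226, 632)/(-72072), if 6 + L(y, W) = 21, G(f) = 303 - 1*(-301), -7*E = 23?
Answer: -1218485586733/972847512 ≈ -1252.5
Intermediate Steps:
E = -23/7 (E = -⅐*23 = -23/7 ≈ -3.2857)
G(f) = 604 (G(f) = 303 + 301 = 604)
L(y, W) = 15 (L(y, W) = -6 + 21 = 15)
d(r, P) = 15 + r*P² (d(r, P) = (P*r)*P + 15 = r*P² + 15 = 15 + r*P²)
G(-121)/445443 + d(226, 632)/(-72072) = 604/445443 + (15 + 226*632²)/(-72072) = 604*(1/445443) + (15 + 226*399424)*(-1/72072) = 604/445443 + (15 + 90269824)*(-1/72072) = 604/445443 + 90269839*(-1/72072) = 604/445443 - 8206349/6552 = -1218485586733/972847512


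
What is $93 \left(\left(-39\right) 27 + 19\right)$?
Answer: $-96162$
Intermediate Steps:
$93 \left(\left(-39\right) 27 + 19\right) = 93 \left(-1053 + 19\right) = 93 \left(-1034\right) = -96162$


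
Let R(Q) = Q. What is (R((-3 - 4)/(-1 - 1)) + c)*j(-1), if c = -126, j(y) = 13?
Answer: -3185/2 ≈ -1592.5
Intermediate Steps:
(R((-3 - 4)/(-1 - 1)) + c)*j(-1) = ((-3 - 4)/(-1 - 1) - 126)*13 = (-7/(-2) - 126)*13 = (-7*(-½) - 126)*13 = (7/2 - 126)*13 = -245/2*13 = -3185/2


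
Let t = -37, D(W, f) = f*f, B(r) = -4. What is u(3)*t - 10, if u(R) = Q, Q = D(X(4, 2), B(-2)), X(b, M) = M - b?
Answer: -602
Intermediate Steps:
D(W, f) = f**2
Q = 16 (Q = (-4)**2 = 16)
u(R) = 16
u(3)*t - 10 = 16*(-37) - 10 = -592 - 10 = -602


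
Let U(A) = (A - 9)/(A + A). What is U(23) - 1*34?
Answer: -775/23 ≈ -33.696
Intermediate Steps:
U(A) = (-9 + A)/(2*A) (U(A) = (-9 + A)/((2*A)) = (-9 + A)*(1/(2*A)) = (-9 + A)/(2*A))
U(23) - 1*34 = (1/2)*(-9 + 23)/23 - 1*34 = (1/2)*(1/23)*14 - 34 = 7/23 - 34 = -775/23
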